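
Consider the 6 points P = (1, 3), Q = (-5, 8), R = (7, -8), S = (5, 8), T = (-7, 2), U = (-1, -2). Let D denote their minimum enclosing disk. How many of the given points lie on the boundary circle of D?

The minimum enclosing circle of a finite set is fixed by two of the points (as a diameter) or three (as a circumcircle).
The farthest pair is Q–R with squared distance 400. The circle on this segment as diameter has centre (1, 0) and r² = 400/4 = 100.
Check P: distance² to centre = 9 ≤ 100, so it lies inside.
All remaining points lie in this disk, and no smaller disk contains both endpoints, so this is the minimum enclosing circle.
The points at distance exactly r from the centre are Q, R — 2 points.

2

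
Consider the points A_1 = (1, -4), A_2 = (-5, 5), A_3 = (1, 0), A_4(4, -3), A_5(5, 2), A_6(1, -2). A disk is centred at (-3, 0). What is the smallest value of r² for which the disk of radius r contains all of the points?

The required radius is the distance from (-3, 0) to the farthest point.
Squared distances: 32, 29, 16, 58, 68, 20.
Maximum is 68, attained at A_5.

68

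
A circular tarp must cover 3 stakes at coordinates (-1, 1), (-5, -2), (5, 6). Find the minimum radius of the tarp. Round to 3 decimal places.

6.403

Call the three points A, B, C in the order given.
Side lengths²: AB² = 25, AC² = 61, BC² = 164.
Since BC² = 164 ≥ 61 + 25 = 86, the angle opposite BC is not acute, so the smallest enclosing circle has BC as diameter.
Centre = midpoint of BC = (0, 2), r² = 164/4 = 41.
r = √41 ≈ 6.403.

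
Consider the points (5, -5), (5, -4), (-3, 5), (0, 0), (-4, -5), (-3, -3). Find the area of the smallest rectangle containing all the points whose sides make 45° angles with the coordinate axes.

99

In coordinates u = x + y, v = x − y the rectangle is axis-aligned; the map (x,y)→(u,v) scales areas by 2.
u-values: 0, 1, 2, 0, -9, -6; range = 2 − (-9) = 11.
v-values: 10, 9, -8, 0, 1, 0; range = 10 − (-8) = 18.
Area = (11 × 18) / 2 = 99.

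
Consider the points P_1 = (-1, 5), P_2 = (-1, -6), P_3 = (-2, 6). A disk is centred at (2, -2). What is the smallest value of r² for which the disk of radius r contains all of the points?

80

The required radius is the distance from (2, -2) to the farthest point.
Squared distances: 58, 25, 80.
Maximum is 80, attained at P_3.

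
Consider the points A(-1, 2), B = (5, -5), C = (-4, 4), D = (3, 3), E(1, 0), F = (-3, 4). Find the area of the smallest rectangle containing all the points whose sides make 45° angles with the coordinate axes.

In coordinates u = x + y, v = x − y the rectangle is axis-aligned; the map (x,y)→(u,v) scales areas by 2.
u-values: 1, 0, 0, 6, 1, 1; range = 6 − 0 = 6.
v-values: -3, 10, -8, 0, 1, -7; range = 10 − (-8) = 18.
Area = (6 × 18) / 2 = 54.

54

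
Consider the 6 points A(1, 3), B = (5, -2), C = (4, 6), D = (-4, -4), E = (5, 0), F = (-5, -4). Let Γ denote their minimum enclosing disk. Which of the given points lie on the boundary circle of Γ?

C, F

The minimum enclosing circle of a finite set is fixed by two of the points (as a diameter) or three (as a circumcircle).
The farthest pair is C–F with squared distance 181. The circle on this segment as diameter has centre (-0.5, 1) and r² = 181/4 = 45.25.
Check A: distance² to centre = 6.25 ≤ 45.25, so it lies inside.
All remaining points lie in this disk, and no smaller disk contains both endpoints, so this is the minimum enclosing circle.
The points at distance exactly r from the centre are C, F — 2 points.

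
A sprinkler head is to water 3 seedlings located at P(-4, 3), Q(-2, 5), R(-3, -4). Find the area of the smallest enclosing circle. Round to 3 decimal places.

Side lengths²: PQ² = 8, PR² = 50, QR² = 82.
Since QR² = 82 ≥ 50 + 8 = 58, the angle opposite QR is not acute, so the smallest enclosing circle has QR as diameter.
Centre = midpoint of QR = (-2.5, 0.5), r² = 82/4 = 20.5.
Area = π·r² = π·20.5 ≈ 64.403.

64.403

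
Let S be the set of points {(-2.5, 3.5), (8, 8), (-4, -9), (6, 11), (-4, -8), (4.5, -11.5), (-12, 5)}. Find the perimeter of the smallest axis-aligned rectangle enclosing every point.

Width = max x − min x = 8 − (-12) = 20.
Height = max y − min y = 11 − (-11.5) = 22.5.
Perimeter = 2(20 + 22.5) = 85.

85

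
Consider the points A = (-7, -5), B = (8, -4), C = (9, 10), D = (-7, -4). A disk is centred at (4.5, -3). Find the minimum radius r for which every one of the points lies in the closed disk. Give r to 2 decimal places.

13.76

The required radius is the distance from (4.5, -3) to the farthest point.
Squared distances: 136.25, 13.25, 189.25, 133.25.
Maximum is 189.25, attained at C.
r = √(189.25) ≈ 13.76.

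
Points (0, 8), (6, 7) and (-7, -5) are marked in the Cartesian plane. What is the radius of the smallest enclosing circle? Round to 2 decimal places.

Call the three points A, B, C in the order given.
Side lengths²: AB² = 37, AC² = 218, BC² = 313.
Since BC² = 313 ≥ 218 + 37 = 255, the angle opposite BC is not acute, so the smallest enclosing circle has BC as diameter.
Centre = midpoint of BC = (-0.5, 1), r² = 313/4 = 78.25.
r = √(78.25) ≈ 8.85.

8.85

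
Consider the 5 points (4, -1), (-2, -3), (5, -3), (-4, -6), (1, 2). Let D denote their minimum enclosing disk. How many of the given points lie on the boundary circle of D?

By Welzl's lemma the MEC is supported by two points (diametrically opposite) or three points (on a circumcircle).
The minimum enclosing circle is determined by three boundary points: (5, -3), (-4, -6), (1, 2).
Their circumcentre is (-1/38, -111/38) with r² = 18245/722.
The farthest remaining point (4, -1) is at distance² 14369/722 ≤ 18245/722.
The points at distance exactly r from the centre are (5, -3), (-4, -6), (1, 2) — 3 points.

3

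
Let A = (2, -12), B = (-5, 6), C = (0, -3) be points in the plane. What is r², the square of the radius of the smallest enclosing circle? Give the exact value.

93.25

Side lengths²: AB² = 373, AC² = 85, BC² = 106.
Since AB² = 373 ≥ 106 + 85 = 191, the angle opposite AB is not acute, so the smallest enclosing circle has AB as diameter.
Centre = midpoint of AB = (-1.5, -3), r² = 373/4 = 93.25.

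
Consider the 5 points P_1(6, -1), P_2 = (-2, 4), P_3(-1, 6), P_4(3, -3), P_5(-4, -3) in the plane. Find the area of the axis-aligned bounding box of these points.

x ranges over [-4, 6], width 10.
y ranges over [-3, 6], height 9.
Area = 10 × 9 = 90.

90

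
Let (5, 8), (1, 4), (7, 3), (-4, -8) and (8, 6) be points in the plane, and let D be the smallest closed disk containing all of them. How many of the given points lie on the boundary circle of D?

3

A smallest enclosing disk is always determined by at most three of the input points on its boundary.
The minimum enclosing circle is determined by three boundary points: (5, 8), (-4, -8), (8, 6).
Their circumcentre is (97/66, -6/11) with r² = 372385/4356.
The farthest remaining point (7, 3) is at distance² 187981/4356 ≤ 372385/4356.
The points at distance exactly r from the centre are (5, 8), (-4, -8), (8, 6) — 3 points.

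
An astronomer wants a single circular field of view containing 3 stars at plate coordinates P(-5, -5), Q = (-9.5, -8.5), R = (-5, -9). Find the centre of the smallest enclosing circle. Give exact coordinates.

Side lengths²: PQ² = 32.5, PR² = 16, QR² = 20.5.
Since PQ² = 32.5 < 20.5 + 16 = 36.5, the triangle is acute, so the smallest enclosing circle is the circumcircle.
Circumcentre = (-127/18, -7), r² = 2665/324.
Centre = (-127/18, -7).

(-127/18, -7)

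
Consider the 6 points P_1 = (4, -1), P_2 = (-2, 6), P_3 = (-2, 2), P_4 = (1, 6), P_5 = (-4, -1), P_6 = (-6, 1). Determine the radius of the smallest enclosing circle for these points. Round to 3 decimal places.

The minimum enclosing circle is determined by three boundary points: P_1, P_4, P_6.
Their circumcentre is (-0.78125, 1.09375) with r² = 27.244140625.
The farthest remaining point P_2 is at distance² 25.556640625 ≤ 27.244140625.
r = √(27.244140625) ≈ 5.220.

5.220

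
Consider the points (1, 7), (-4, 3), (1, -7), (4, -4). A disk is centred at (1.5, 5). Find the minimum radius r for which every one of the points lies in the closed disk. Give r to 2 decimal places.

12.01

The required radius is the distance from (1.5, 5) to the farthest point.
Squared distances: 4.25, 34.25, 144.25, 87.25.
Maximum is 144.25, attained at (1, -7).
r = √(144.25) ≈ 12.01.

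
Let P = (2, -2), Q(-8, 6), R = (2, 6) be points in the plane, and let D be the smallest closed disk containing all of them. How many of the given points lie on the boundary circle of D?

3

Side lengths²: PQ² = 164, PR² = 64, QR² = 100.
Since PQ² = 164 ≥ 100 + 64 = 164, the angle opposite PQ is not acute, so the smallest enclosing circle has PQ as diameter.
Centre = midpoint of PQ = (-3, 2), r² = 164/4 = 41.
The points at distance exactly r from the centre are P, Q, R — 3 points.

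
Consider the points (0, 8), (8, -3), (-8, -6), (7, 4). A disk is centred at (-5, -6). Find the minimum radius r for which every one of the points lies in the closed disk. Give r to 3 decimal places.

15.620

The required radius is the distance from (-5, -6) to the farthest point.
Squared distances: 221, 178, 9, 244.
Maximum is 244, attained at (7, 4).
r = √244 ≈ 15.620.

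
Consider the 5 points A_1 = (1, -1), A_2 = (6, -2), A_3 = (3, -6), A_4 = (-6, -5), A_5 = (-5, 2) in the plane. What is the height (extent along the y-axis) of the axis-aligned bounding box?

8

max y = 2, min y = -6, so height = 8.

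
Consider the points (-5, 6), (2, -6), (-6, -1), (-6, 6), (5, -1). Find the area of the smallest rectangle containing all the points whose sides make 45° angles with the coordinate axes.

110

In coordinates u = x + y, v = x − y the rectangle is axis-aligned; the map (x,y)→(u,v) scales areas by 2.
u-values: 1, -4, -7, 0, 4; range = 4 − (-7) = 11.
v-values: -11, 8, -5, -12, 6; range = 8 − (-12) = 20.
Area = (11 × 20) / 2 = 110.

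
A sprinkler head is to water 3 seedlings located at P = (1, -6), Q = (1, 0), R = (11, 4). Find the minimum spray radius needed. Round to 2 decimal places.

Side lengths²: PQ² = 36, PR² = 200, QR² = 116.
Since PR² = 200 ≥ 116 + 36 = 152, the angle opposite PR is not acute, so the smallest enclosing circle has PR as diameter.
Centre = midpoint of PR = (6, -1), r² = 200/4 = 50.
r = √50 ≈ 7.07.

7.07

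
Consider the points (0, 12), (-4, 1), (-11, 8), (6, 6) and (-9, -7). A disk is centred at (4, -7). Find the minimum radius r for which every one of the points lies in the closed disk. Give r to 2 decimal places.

21.21

The required radius is the distance from (4, -7) to the farthest point.
Squared distances: 377, 128, 450, 173, 169.
Maximum is 450, attained at (-11, 8).
r = √450 ≈ 21.21.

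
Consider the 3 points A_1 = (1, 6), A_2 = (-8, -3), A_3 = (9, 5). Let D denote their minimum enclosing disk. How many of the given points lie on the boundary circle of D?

Side lengths²: A_1A_2² = 162, A_1A_3² = 65, A_2A_3² = 353.
Since A_2A_3² = 353 ≥ 162 + 65 = 227, the angle opposite A_2A_3 is not acute, so the smallest enclosing circle has A_2A_3 as diameter.
Centre = midpoint of A_2A_3 = (0.5, 1), r² = 353/4 = 88.25.
The points at distance exactly r from the centre are A_2, A_3 — 2 points.

2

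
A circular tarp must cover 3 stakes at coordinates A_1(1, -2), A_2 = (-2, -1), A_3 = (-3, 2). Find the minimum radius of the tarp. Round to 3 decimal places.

Side lengths²: A_1A_2² = 10, A_1A_3² = 32, A_2A_3² = 10.
Since A_1A_3² = 32 ≥ 10 + 10 = 20, the angle opposite A_1A_3 is not acute, so the smallest enclosing circle has A_1A_3 as diameter.
Centre = midpoint of A_1A_3 = (-1, 0), r² = 32/4 = 8.
r = √8 ≈ 2.828.

2.828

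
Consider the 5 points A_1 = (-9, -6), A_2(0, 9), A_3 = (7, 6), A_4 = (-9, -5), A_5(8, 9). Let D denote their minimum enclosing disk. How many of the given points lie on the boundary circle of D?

2

By Welzl's lemma the MEC is supported by two points (diametrically opposite) or three points (on a circumcircle).
The farthest pair is A_1–A_5 with squared distance 514. The circle on this segment as diameter has centre (-0.5, 1.5) and r² = 514/4 = 128.5.
Check A_2: distance² to centre = 56.5 ≤ 128.5, so it lies inside.
All remaining points lie in this disk, and no smaller disk contains both endpoints, so this is the minimum enclosing circle.
The points at distance exactly r from the centre are A_1, A_5 — 2 points.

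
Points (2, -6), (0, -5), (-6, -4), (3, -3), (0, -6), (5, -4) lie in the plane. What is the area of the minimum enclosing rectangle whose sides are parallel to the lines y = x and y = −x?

In coordinates u = x + y, v = x − y the rectangle is axis-aligned; the map (x,y)→(u,v) scales areas by 2.
u-values: -4, -5, -10, 0, -6, 1; range = 1 − (-10) = 11.
v-values: 8, 5, -2, 6, 6, 9; range = 9 − (-2) = 11.
Area = (11 × 11) / 2 = 60.5.

60.5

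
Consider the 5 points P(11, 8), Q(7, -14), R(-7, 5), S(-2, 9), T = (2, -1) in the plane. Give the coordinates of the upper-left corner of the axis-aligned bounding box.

(-7, 9)

x-range [-7, 11], y-range [-14, 9].
The upper-left corner is (-7, 9).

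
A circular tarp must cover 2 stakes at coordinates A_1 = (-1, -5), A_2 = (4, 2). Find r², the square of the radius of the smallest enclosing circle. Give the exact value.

The smallest circle enclosing two points has them as diameter endpoints.
Centre = midpoint = (1.5, -1.5); r² = |A_1A_2|²/4 = 74/4 = 18.5.

18.5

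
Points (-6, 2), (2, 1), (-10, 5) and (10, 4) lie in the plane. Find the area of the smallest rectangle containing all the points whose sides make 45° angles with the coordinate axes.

In coordinates u = x + y, v = x − y the rectangle is axis-aligned; the map (x,y)→(u,v) scales areas by 2.
u-values: -4, 3, -5, 14; range = 14 − (-5) = 19.
v-values: -8, 1, -15, 6; range = 6 − (-15) = 21.
Area = (19 × 21) / 2 = 199.5.

199.5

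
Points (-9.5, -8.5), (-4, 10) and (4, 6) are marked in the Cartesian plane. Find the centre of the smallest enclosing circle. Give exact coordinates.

(-137/34, -1/17)

Call the three points A, B, C in the order given.
Side lengths²: AB² = 372.5, AC² = 392.5, BC² = 80.
Since AC² = 392.5 < 372.5 + 80 = 452.5, the triangle is acute, so the smallest enclosing circle is the circumcircle.
Circumcentre = (-137/34, -1/17), r² = 116965/1156.
Centre = (-137/34, -1/17).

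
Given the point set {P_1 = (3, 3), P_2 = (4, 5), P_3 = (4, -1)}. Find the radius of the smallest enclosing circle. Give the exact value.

3

Side lengths²: P_1P_2² = 5, P_1P_3² = 17, P_2P_3² = 36.
Since P_2P_3² = 36 ≥ 17 + 5 = 22, the angle opposite P_2P_3 is not acute, so the smallest enclosing circle has P_2P_3 as diameter.
Centre = midpoint of P_2P_3 = (4, 2), r² = 36/4 = 9.
r = √9 = 3.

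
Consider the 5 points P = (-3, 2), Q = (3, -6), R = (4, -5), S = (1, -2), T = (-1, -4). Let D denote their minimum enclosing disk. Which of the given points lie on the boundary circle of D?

The farthest pair is P–Q with squared distance 100. The circle on this segment as diameter has centre (0, -2) and r² = 100/4 = 25.
Check R: distance² to centre = 25 ≤ 25, so it lies inside.
All remaining points lie in this disk, and no smaller disk contains both endpoints, so this is the minimum enclosing circle.
The points at distance exactly r from the centre are P, Q, R — 3 points.

P, Q, R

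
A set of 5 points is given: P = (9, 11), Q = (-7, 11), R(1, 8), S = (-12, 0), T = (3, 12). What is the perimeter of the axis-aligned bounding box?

Width = max x − min x = 9 − (-12) = 21.
Height = max y − min y = 12 − 0 = 12.
Perimeter = 2(21 + 12) = 66.

66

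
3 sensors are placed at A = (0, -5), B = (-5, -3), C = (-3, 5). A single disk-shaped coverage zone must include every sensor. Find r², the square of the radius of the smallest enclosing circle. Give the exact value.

27.25

Side lengths²: AB² = 29, AC² = 109, BC² = 68.
Since AC² = 109 ≥ 68 + 29 = 97, the angle opposite AC is not acute, so the smallest enclosing circle has AC as diameter.
Centre = midpoint of AC = (-1.5, 0), r² = 109/4 = 27.25.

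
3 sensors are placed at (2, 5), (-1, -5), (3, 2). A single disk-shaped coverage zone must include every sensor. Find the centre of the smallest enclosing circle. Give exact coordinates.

Call the three points A, B, C in the order given.
Side lengths²: AB² = 109, AC² = 10, BC² = 65.
Since AB² = 109 ≥ 65 + 10 = 75, the angle opposite AB is not acute, so the smallest enclosing circle has AB as diameter.
Centre = midpoint of AB = (0.5, 0), r² = 109/4 = 27.25.
Centre = (0.5, 0).

(0.5, 0)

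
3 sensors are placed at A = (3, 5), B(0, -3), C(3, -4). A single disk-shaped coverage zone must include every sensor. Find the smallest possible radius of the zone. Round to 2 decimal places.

Side lengths²: AB² = 73, AC² = 81, BC² = 10.
Since AC² = 81 < 73 + 10 = 83, the triangle is acute, so the smallest enclosing circle is the circumcircle.
Circumcentre = (17/6, 0.5), r² = 365/18.
r = √(365/18) ≈ 4.50.

4.50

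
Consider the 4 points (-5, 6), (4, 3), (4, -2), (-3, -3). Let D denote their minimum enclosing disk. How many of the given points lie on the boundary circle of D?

2

By Welzl's lemma the MEC is supported by two points (diametrically opposite) or three points (on a circumcircle).
The farthest pair is (-5, 6)–(4, -2) with squared distance 145. The circle on this segment as diameter has centre (-0.5, 2) and r² = 145/4 = 36.25.
Check (4, 3): distance² to centre = 21.25 ≤ 36.25, so it lies inside.
All remaining points lie in this disk, and no smaller disk contains both endpoints, so this is the minimum enclosing circle.
The points at distance exactly r from the centre are (-5, 6), (4, -2) — 2 points.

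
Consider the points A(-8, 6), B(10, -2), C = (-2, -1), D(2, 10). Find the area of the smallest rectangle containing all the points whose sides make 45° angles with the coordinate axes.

195

In coordinates u = x + y, v = x − y the rectangle is axis-aligned; the map (x,y)→(u,v) scales areas by 2.
u-values: -2, 8, -3, 12; range = 12 − (-3) = 15.
v-values: -14, 12, -1, -8; range = 12 − (-14) = 26.
Area = (15 × 26) / 2 = 195.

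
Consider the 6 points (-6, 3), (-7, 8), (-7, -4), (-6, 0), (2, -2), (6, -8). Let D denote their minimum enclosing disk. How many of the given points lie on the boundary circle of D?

2

A smallest enclosing disk is always determined by at most three of the input points on its boundary.
The farthest pair is (-7, 8)–(6, -8) with squared distance 425. The circle on this segment as diameter has centre (-0.5, 0) and r² = 425/4 = 106.25.
Check (-6, 3): distance² to centre = 39.25 ≤ 106.25, so it lies inside.
All remaining points lie in this disk, and no smaller disk contains both endpoints, so this is the minimum enclosing circle.
The points at distance exactly r from the centre are (-7, 8), (6, -8) — 2 points.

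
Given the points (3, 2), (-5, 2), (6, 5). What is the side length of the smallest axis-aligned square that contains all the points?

The bounding box has width 11 and height 3.
An axis-aligned square enclosing the set must have side ≥ max(width, height).
So the minimum side is max(11, 3) = 11.

11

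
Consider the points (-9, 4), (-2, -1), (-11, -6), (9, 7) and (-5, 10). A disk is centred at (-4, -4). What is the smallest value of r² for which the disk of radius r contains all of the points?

The required radius is the distance from (-4, -4) to the farthest point.
Squared distances: 89, 13, 53, 290, 197.
Maximum is 290, attained at (9, 7).

290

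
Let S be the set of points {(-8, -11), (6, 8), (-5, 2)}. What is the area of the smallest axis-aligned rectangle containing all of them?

266

x ranges over [-8, 6], width 14.
y ranges over [-11, 8], height 19.
Area = 14 × 19 = 266.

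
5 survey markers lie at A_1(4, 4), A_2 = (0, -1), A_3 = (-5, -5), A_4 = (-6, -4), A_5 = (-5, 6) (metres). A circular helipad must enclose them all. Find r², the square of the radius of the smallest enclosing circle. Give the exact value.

42.5

A smallest enclosing disk is always determined by at most three of the input points on its boundary.
The minimum enclosing circle is determined by three boundary points: A_1, A_3, A_5.
Their circumcentre is (-1.5, 0.5) with r² = 42.5.
The farthest remaining point A_4 is at distance² 40.5 ≤ 42.5.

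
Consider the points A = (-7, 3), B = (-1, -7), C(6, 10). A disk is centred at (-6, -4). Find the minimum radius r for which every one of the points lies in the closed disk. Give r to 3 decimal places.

The required radius is the distance from (-6, -4) to the farthest point.
Squared distances: 50, 34, 340.
Maximum is 340, attained at C.
r = √340 ≈ 18.439.

18.439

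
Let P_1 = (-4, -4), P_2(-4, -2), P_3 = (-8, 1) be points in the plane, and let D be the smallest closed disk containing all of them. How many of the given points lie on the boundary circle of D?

2

Side lengths²: P_1P_2² = 4, P_1P_3² = 41, P_2P_3² = 25.
Since P_1P_3² = 41 ≥ 25 + 4 = 29, the angle opposite P_1P_3 is not acute, so the smallest enclosing circle has P_1P_3 as diameter.
Centre = midpoint of P_1P_3 = (-6, -1.5), r² = 41/4 = 10.25.
The points at distance exactly r from the centre are P_1, P_3 — 2 points.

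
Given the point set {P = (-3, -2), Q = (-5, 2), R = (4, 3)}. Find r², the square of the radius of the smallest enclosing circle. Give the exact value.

7585/361

Side lengths²: PQ² = 20, PR² = 74, QR² = 82.
Since QR² = 82 < 74 + 20 = 94, the triangle is acute, so the smallest enclosing circle is the circumcircle.
Circumcentre = (-8/19, 34/19), r² = 7585/361.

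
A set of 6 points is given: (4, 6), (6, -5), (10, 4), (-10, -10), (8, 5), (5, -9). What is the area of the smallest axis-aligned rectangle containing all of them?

320

x ranges over [-10, 10], width 20.
y ranges over [-10, 6], height 16.
Area = 20 × 16 = 320.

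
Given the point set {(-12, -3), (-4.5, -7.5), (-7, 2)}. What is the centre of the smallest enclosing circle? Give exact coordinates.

(-6.9375, -3.0625)

Call the three points A, B, C in the order given.
Side lengths²: AB² = 76.5, AC² = 50, BC² = 96.5.
Since BC² = 96.5 < 76.5 + 50 = 126.5, the triangle is acute, so the smallest enclosing circle is the circumcircle.
Circumcentre = (-6.9375, -3.0625), r² = 25.6328125.
Centre = (-6.9375, -3.0625).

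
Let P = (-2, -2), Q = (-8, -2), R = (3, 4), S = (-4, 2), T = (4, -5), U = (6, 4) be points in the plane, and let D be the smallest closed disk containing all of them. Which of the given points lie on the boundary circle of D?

A smallest enclosing disk is always determined by at most three of the input points on its boundary.
The minimum enclosing circle is determined by three boundary points: Q, T, U.
Their circumcentre is (-35/38, 31/38) with r² = 41905/722.
The farthest remaining point R is at distance² 18421/722 ≤ 41905/722.
The points at distance exactly r from the centre are Q, T, U — 3 points.

Q, T, U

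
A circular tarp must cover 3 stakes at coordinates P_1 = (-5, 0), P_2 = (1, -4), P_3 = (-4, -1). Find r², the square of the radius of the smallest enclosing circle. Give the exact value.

Side lengths²: P_1P_2² = 52, P_1P_3² = 2, P_2P_3² = 34.
Since P_1P_2² = 52 ≥ 34 + 2 = 36, the angle opposite P_1P_2 is not acute, so the smallest enclosing circle has P_1P_2 as diameter.
Centre = midpoint of P_1P_2 = (-2, -2), r² = 52/4 = 13.

13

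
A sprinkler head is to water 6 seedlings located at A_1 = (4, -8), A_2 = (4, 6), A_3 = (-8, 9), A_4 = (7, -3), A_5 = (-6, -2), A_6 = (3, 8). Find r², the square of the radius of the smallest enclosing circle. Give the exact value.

108.25

The minimum enclosing circle of a finite set is fixed by two of the points (as a diameter) or three (as a circumcircle).
The farthest pair is A_1–A_3 with squared distance 433. The circle on this segment as diameter has centre (-2, 0.5) and r² = 433/4 = 108.25.
Check A_2: distance² to centre = 66.25 ≤ 108.25, so it lies inside.
All remaining points lie in this disk, and no smaller disk contains both endpoints, so this is the minimum enclosing circle.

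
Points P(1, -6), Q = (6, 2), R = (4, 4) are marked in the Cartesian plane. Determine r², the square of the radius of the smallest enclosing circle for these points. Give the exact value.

27.25

Side lengths²: PQ² = 89, PR² = 109, QR² = 8.
Since PR² = 109 ≥ 89 + 8 = 97, the angle opposite PR is not acute, so the smallest enclosing circle has PR as diameter.
Centre = midpoint of PR = (2.5, -1), r² = 109/4 = 27.25.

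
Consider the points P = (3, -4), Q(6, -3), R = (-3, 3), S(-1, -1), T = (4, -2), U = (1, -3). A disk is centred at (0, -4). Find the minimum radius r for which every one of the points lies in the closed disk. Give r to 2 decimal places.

The required radius is the distance from (0, -4) to the farthest point.
Squared distances: 9, 37, 58, 10, 20, 2.
Maximum is 58, attained at R.
r = √58 ≈ 7.62.

7.62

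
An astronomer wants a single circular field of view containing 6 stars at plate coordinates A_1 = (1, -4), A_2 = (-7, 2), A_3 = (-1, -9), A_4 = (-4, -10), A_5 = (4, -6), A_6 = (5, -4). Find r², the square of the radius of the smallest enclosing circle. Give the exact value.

9945/196

The minimum enclosing circle is determined by three boundary points: A_2, A_4, A_6.
Their circumcentre is (-29/14, -22/7) with r² = 9945/196.
The farthest remaining point A_5 is at distance² 8825/196 ≤ 9945/196.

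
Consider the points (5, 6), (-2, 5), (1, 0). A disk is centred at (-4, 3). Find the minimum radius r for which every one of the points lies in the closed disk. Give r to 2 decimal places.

The required radius is the distance from (-4, 3) to the farthest point.
Squared distances: 90, 8, 34.
Maximum is 90, attained at (5, 6).
r = √90 ≈ 9.49.

9.49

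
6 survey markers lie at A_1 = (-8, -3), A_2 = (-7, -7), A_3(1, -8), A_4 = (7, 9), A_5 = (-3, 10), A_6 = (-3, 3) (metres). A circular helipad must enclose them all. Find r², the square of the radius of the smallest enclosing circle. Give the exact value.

A smallest enclosing disk is always determined by at most three of the input points on its boundary.
The farthest pair is A_2–A_4 with squared distance 452. The circle on this segment as diameter has centre (0, 1) and r² = 452/4 = 113.
Check A_1: distance² to centre = 80 ≤ 113, so it lies inside.
All remaining points lie in this disk, and no smaller disk contains both endpoints, so this is the minimum enclosing circle.

113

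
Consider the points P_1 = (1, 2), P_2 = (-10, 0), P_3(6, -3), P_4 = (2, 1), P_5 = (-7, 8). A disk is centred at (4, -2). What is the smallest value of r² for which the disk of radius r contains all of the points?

221

The required radius is the distance from (4, -2) to the farthest point.
Squared distances: 25, 200, 5, 13, 221.
Maximum is 221, attained at P_5.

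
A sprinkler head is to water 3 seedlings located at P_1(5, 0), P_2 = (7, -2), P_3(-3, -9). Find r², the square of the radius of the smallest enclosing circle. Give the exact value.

Side lengths²: P_1P_2² = 8, P_1P_3² = 145, P_2P_3² = 149.
Since P_2P_3² = 149 < 145 + 8 = 153, the triangle is acute, so the smallest enclosing circle is the circumcircle.
Circumcentre = (61/34, -177/34), r² = 21605/578.

21605/578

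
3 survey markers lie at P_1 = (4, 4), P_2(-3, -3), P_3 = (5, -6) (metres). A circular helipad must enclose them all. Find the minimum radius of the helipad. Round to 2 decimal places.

5.52

Side lengths²: P_1P_2² = 98, P_1P_3² = 101, P_2P_3² = 73.
Since P_1P_3² = 101 < 98 + 73 = 171, the triangle is acute, so the smallest enclosing circle is the circumcircle.
Circumcentre = (49/22, -27/22), r² = 7373/242.
r = √(7373/242) ≈ 5.52.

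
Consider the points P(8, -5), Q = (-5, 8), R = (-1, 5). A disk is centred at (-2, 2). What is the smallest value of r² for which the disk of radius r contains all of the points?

The required radius is the distance from (-2, 2) to the farthest point.
Squared distances: 149, 45, 10.
Maximum is 149, attained at P.

149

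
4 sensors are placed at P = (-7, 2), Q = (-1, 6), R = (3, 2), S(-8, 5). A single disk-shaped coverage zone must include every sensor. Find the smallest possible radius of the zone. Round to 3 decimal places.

The minimum enclosing circle of a finite set is fixed by two of the points (as a diameter) or three (as a circumcircle).
The farthest pair is R–S with squared distance 130. The circle on this segment as diameter has centre (-2.5, 3.5) and r² = 130/4 = 32.5.
Check P: distance² to centre = 22.5 ≤ 32.5, so it lies inside.
All remaining points lie in this disk, and no smaller disk contains both endpoints, so this is the minimum enclosing circle.
r = √(32.5) ≈ 5.701.

5.701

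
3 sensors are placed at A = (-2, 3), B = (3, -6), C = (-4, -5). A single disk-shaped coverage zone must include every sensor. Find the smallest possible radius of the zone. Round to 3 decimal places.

5.175

Side lengths²: AB² = 106, AC² = 68, BC² = 50.
Since AB² = 106 < 68 + 50 = 118, the triangle is acute, so the smallest enclosing circle is the circumcircle.
Circumcentre = (1/29, -51/29), r² = 22525/841.
r = √(22525/841) ≈ 5.175.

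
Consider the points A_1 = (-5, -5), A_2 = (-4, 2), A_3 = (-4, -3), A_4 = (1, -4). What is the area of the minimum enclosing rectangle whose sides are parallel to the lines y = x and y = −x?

In coordinates u = x + y, v = x − y the rectangle is axis-aligned; the map (x,y)→(u,v) scales areas by 2.
u-values: -10, -2, -7, -3; range = -2 − (-10) = 8.
v-values: 0, -6, -1, 5; range = 5 − (-6) = 11.
Area = (8 × 11) / 2 = 44.

44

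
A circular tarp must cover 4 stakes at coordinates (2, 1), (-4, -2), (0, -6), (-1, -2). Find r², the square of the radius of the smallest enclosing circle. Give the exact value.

265/18

The minimum enclosing circle of a finite set is fixed by two of the points (as a diameter) or three (as a circumcircle).
The minimum enclosing circle is determined by three boundary points: (2, 1), (-4, -2), (0, -6).
Their circumcentre is (-1/6, -13/6) with r² = 265/18.
The farthest remaining point (-1, -2) is at distance² 13/18 ≤ 265/18.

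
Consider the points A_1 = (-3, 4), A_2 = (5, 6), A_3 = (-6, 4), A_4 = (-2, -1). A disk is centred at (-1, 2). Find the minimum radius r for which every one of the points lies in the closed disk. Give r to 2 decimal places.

The required radius is the distance from (-1, 2) to the farthest point.
Squared distances: 8, 52, 29, 10.
Maximum is 52, attained at A_2.
r = √52 ≈ 7.21.

7.21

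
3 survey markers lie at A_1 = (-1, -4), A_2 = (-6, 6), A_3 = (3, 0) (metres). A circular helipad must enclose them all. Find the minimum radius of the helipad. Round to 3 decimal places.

Side lengths²: A_1A_2² = 125, A_1A_3² = 32, A_2A_3² = 117.
Since A_1A_2² = 125 < 117 + 32 = 149, the triangle is acute, so the smallest enclosing circle is the circumcircle.
Circumcentre = (-2.5, 1.5), r² = 32.5.
r = √(32.5) ≈ 5.701.

5.701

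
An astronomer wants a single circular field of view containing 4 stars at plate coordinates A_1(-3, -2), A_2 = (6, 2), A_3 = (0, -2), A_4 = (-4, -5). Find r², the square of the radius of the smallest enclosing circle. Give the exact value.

A smallest enclosing disk is always determined by at most three of the input points on its boundary.
The farthest pair is A_2–A_4 with squared distance 149. The circle on this segment as diameter has centre (1, -1.5) and r² = 149/4 = 37.25.
Check A_1: distance² to centre = 16.25 ≤ 37.25, so it lies inside.
All remaining points lie in this disk, and no smaller disk contains both endpoints, so this is the minimum enclosing circle.

37.25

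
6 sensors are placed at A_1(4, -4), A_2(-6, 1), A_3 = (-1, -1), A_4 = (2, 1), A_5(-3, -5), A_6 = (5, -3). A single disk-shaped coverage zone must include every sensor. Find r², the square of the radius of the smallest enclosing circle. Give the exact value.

34.25

By Welzl's lemma the MEC is supported by two points (diametrically opposite) or three points (on a circumcircle).
The farthest pair is A_2–A_6 with squared distance 137. The circle on this segment as diameter has centre (-0.5, -1) and r² = 137/4 = 34.25.
Check A_1: distance² to centre = 29.25 ≤ 34.25, so it lies inside.
All remaining points lie in this disk, and no smaller disk contains both endpoints, so this is the minimum enclosing circle.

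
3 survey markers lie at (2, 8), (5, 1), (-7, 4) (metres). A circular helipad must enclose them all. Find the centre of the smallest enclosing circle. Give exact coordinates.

Call the three points A, B, C in the order given.
Side lengths²: AB² = 58, AC² = 97, BC² = 153.
Since BC² = 153 < 97 + 58 = 155, the triangle is acute, so the smallest enclosing circle is the circumcircle.
Circumcentre = (-0.98, 2.58), r² = 38.2568.
Centre = (-0.98, 2.58).

(-0.98, 2.58)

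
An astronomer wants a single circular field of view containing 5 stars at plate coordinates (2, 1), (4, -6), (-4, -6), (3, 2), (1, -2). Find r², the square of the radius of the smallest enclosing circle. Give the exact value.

The minimum enclosing circle is determined by three boundary points: (4, -6), (-4, -6), (3, 2).
Their circumcentre is (0, -2.4375) with r² = 28.69140625.
The farthest remaining point (2, 1) is at distance² 15.81640625 ≤ 28.69140625.

28.69140625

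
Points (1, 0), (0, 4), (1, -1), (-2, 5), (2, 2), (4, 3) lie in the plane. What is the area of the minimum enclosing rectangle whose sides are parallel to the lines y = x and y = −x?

In coordinates u = x + y, v = x − y the rectangle is axis-aligned; the map (x,y)→(u,v) scales areas by 2.
u-values: 1, 4, 0, 3, 4, 7; range = 7 − 0 = 7.
v-values: 1, -4, 2, -7, 0, 1; range = 2 − (-7) = 9.
Area = (7 × 9) / 2 = 31.5.

31.5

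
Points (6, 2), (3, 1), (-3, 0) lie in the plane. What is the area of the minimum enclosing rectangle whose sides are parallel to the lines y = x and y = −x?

In coordinates u = x + y, v = x − y the rectangle is axis-aligned; the map (x,y)→(u,v) scales areas by 2.
u-values: 8, 4, -3; range = 8 − (-3) = 11.
v-values: 4, 2, -3; range = 4 − (-3) = 7.
Area = (11 × 7) / 2 = 38.5.

38.5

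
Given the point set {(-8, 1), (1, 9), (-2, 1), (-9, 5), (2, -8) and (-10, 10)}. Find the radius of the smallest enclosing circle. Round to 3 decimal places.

10.817

By Welzl's lemma the MEC is supported by two points (diametrically opposite) or three points (on a circumcircle).
The farthest pair is (2, -8)–(-10, 10) with squared distance 468. The circle on this segment as diameter has centre (-4, 1) and r² = 468/4 = 117.
Check (-8, 1): distance² to centre = 16 ≤ 117, so it lies inside.
All remaining points lie in this disk, and no smaller disk contains both endpoints, so this is the minimum enclosing circle.
r = √117 ≈ 10.817.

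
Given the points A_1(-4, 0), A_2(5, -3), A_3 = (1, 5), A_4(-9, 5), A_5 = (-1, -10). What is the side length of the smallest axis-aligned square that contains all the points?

The bounding box has width 14 and height 15.
An axis-aligned square enclosing the set must have side ≥ max(width, height).
So the minimum side is max(14, 15) = 15.

15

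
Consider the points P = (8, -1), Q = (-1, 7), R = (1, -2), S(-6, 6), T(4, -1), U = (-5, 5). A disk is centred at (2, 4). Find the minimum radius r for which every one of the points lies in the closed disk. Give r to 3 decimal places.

The required radius is the distance from (2, 4) to the farthest point.
Squared distances: 61, 18, 37, 68, 29, 50.
Maximum is 68, attained at S.
r = √68 ≈ 8.246.

8.246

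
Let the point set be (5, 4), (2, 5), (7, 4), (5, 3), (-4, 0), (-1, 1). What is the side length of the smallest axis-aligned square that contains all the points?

The bounding box has width 11 and height 5.
An axis-aligned square enclosing the set must have side ≥ max(width, height).
So the minimum side is max(11, 5) = 11.

11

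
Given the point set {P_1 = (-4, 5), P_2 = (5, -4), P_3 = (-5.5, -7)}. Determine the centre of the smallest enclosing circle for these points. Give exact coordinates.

Side lengths²: P_1P_2² = 162, P_1P_3² = 146.25, P_2P_3² = 119.25.
Since P_1P_2² = 162 < 146.25 + 119.25 = 265.5, the triangle is acute, so the smallest enclosing circle is the circumcircle.
Circumcentre = (-17/12, -17/12), r² = 3445/72.
Centre = (-17/12, -17/12).

(-17/12, -17/12)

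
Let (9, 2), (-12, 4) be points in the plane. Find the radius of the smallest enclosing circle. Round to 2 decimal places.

10.55

The smallest circle enclosing two points has them as diameter endpoints.
Centre = midpoint = (-1.5, 3); r² = |(9, 2)−(-12, 4)|²/4 = 445/4 = 111.25.
r = √(111.25) ≈ 10.55.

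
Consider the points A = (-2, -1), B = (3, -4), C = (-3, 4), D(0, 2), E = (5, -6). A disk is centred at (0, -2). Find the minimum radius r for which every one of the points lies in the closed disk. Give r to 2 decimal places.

6.71

The required radius is the distance from (0, -2) to the farthest point.
Squared distances: 5, 13, 45, 16, 41.
Maximum is 45, attained at C.
r = √45 ≈ 6.71.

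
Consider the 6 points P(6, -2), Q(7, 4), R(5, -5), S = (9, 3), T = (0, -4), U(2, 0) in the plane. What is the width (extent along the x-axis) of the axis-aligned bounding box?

max x = 9, min x = 0, so width = 9.

9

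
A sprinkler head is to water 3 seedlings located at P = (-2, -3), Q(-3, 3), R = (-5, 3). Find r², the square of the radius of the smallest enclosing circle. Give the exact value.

11.25

Side lengths²: PQ² = 37, PR² = 45, QR² = 4.
Since PR² = 45 ≥ 37 + 4 = 41, the angle opposite PR is not acute, so the smallest enclosing circle has PR as diameter.
Centre = midpoint of PR = (-3.5, 0), r² = 45/4 = 11.25.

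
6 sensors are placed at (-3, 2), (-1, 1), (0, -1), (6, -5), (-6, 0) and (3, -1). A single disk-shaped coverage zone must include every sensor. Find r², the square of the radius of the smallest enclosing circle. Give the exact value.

42.25

The farthest pair is (6, -5)–(-6, 0) with squared distance 169. The circle on this segment as diameter has centre (0, -2.5) and r² = 169/4 = 42.25.
Check (-3, 2): distance² to centre = 29.25 ≤ 42.25, so it lies inside.
All remaining points lie in this disk, and no smaller disk contains both endpoints, so this is the minimum enclosing circle.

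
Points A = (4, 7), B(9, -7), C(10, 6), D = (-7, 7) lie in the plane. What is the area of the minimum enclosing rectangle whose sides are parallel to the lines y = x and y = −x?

In coordinates u = x + y, v = x − y the rectangle is axis-aligned; the map (x,y)→(u,v) scales areas by 2.
u-values: 11, 2, 16, 0; range = 16 − 0 = 16.
v-values: -3, 16, 4, -14; range = 16 − (-14) = 30.
Area = (16 × 30) / 2 = 240.

240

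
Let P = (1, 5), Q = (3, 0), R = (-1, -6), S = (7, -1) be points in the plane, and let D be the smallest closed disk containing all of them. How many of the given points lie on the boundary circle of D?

3

A smallest enclosing disk is always determined by at most three of the input points on its boundary.
The minimum enclosing circle is determined by three boundary points: P, R, S.
Their circumcentre is (33/26, -19/26) with r² = 11125/338.
The farthest remaining point Q is at distance² 1193/338 ≤ 11125/338.
The points at distance exactly r from the centre are P, R, S — 3 points.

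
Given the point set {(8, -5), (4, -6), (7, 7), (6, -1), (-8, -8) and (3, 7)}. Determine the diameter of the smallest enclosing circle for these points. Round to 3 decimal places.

A smallest enclosing disk is always determined by at most three of the input points on its boundary.
The farthest pair is (7, 7)–(-8, -8) with squared distance 450. The circle on this segment as diameter has centre (-0.5, -0.5) and r² = 450/4 = 112.5.
Check (8, -5): distance² to centre = 92.5 ≤ 112.5, so it lies inside.
All remaining points lie in this disk, and no smaller disk contains both endpoints, so this is the minimum enclosing circle.
Diameter = 2r = 2√(112.5) ≈ 21.213.

21.213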